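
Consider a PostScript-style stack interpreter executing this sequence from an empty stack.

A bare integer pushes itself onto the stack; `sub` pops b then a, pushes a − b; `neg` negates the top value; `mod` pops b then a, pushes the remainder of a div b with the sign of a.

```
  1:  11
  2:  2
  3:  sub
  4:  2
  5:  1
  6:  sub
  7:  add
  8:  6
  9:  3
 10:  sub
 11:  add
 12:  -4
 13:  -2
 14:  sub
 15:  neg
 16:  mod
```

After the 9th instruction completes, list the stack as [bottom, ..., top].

[10, 6, 3]

11   [11]
2    [11, 2]
sub  [9]
2    [9, 2]
1    [9, 2, 1]
sub  [9, 1]
add  [10]
6    [10, 6]
3    [10, 6, 3]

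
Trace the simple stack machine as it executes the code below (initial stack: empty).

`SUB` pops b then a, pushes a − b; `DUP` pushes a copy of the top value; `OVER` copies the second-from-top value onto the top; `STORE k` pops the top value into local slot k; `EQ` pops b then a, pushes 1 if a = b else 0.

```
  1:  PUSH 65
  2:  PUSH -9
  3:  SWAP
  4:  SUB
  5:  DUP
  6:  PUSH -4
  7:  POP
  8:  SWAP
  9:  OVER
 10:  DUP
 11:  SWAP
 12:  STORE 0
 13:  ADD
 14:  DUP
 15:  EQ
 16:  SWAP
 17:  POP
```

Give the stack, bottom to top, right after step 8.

PUSH 65  [65]
PUSH -9  [65, -9]
SWAP     [-9, 65]
SUB      [-74]
DUP      [-74, -74]
PUSH -4  [-74, -74, -4]
POP      [-74, -74]
SWAP     [-74, -74]

[-74, -74]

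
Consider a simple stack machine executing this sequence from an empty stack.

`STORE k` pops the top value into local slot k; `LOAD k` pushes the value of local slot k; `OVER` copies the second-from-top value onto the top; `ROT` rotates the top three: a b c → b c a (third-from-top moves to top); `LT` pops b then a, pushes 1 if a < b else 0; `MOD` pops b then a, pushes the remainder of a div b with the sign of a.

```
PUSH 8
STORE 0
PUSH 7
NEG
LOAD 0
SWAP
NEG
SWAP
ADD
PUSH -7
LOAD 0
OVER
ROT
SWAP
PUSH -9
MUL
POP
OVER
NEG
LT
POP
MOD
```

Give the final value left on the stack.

7

PUSH 8  → [8]
STORE 0 → []
PUSH 7  → [7]
NEG     → [-7]
LOAD 0  → [-7, 8]
SWAP    → [8, -7]
NEG     → [8, 7]
SWAP    → [7, 8]
ADD     → [15]
PUSH -7 → [15, -7]
LOAD 0  → [15, -7, 8]
OVER    → [15, -7, 8, -7]
ROT     → [15, 8, -7, -7]
SWAP    → [15, 8, -7, -7]
PUSH -9 → [15, 8, -7, -7, -9]
MUL     → [15, 8, -7, 63]
POP     → [15, 8, -7]
OVER    → [15, 8, -7, 8]
NEG     → [15, 8, -7, -8]
LT      → [15, 8, 0]
POP     → [15, 8]
MOD     → [7]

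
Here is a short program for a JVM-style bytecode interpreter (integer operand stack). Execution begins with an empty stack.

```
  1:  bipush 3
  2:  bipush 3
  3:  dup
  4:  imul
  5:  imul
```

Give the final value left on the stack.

27

bipush 3  [3]
bipush 3  [3, 3]
dup       [3, 3, 3]
imul      [3, 9]
imul      [27]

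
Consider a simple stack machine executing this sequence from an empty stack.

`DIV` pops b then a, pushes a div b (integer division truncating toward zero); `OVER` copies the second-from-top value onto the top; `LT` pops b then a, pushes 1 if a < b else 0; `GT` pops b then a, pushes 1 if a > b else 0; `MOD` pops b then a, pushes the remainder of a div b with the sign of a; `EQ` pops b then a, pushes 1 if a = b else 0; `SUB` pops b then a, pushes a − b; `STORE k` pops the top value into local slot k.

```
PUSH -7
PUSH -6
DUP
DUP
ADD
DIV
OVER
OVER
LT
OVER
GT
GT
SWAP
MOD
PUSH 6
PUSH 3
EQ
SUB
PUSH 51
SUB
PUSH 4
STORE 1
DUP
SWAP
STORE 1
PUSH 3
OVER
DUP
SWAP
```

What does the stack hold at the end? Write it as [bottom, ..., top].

PUSH -7 → -7
PUSH -6 → -7 -6
DUP     → -7 -6 -6
DUP     → -7 -6 -6 -6
ADD     → -7 -6 -12
DIV     → -7 0
OVER    → -7 0 -7
OVER    → -7 0 -7 0
LT      → -7 0 1
OVER    → -7 0 1 0
GT      → -7 0 1
GT      → -7 0
SWAP    → 0 -7
MOD     → 0
PUSH 6  → 0 6
PUSH 3  → 0 6 3
EQ      → 0 0
SUB     → 0
PUSH 51 → 0 51
SUB     → -51
PUSH 4  → -51 4
STORE 1 → -51
DUP     → -51 -51
SWAP    → -51 -51
STORE 1 → -51
PUSH 3  → -51 3
OVER    → -51 3 -51
DUP     → -51 3 -51 -51
SWAP    → -51 3 -51 -51

[-51, 3, -51, -51]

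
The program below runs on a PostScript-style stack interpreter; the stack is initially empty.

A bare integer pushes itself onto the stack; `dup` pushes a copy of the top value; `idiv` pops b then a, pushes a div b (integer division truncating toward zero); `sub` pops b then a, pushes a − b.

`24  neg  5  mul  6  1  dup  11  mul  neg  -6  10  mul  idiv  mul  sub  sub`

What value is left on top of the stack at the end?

24   → 24
neg  → -24
5    → -24 5
mul  → -120
6    → -120 6
1    → -120 6 1
dup  → -120 6 1 1
11   → -120 6 1 1 11
mul  → -120 6 1 11
neg  → -120 6 1 -11
-6   → -120 6 1 -11 -6
10   → -120 6 1 -11 -6 10
mul  → -120 6 1 -11 -60
idiv → -120 6 1 0
mul  → -120 6 0
sub  → -120 6
sub  → -126

-126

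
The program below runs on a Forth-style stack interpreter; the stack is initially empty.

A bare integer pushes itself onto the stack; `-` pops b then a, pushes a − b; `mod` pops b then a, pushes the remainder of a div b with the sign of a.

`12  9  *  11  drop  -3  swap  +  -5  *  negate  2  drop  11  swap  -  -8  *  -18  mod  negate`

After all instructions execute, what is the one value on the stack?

12     → [12]
9      → [12, 9]
*      → [108]
11     → [108, 11]
drop   → [108]
-3     → [108, -3]
swap   → [-3, 108]
+      → [105]
-5     → [105, -5]
*      → [-525]
negate → [525]
2      → [525, 2]
drop   → [525]
11     → [525, 11]
swap   → [11, 525]
-      → [-514]
-8     → [-514, -8]
*      → [4112]
-18    → [4112, -18]
mod    → [8]
negate → [-8]

-8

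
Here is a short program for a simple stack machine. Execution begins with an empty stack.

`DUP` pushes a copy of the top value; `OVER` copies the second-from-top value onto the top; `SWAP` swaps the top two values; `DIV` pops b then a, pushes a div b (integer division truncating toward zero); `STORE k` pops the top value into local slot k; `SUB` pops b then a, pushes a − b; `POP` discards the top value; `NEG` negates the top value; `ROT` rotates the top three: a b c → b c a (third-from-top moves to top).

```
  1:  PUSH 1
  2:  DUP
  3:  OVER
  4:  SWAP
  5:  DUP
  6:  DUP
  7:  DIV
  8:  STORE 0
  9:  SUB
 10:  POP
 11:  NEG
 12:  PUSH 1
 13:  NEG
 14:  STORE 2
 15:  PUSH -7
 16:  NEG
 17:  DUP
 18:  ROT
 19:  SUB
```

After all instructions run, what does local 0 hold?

PUSH 1  : 1
DUP     : 1 1
OVER    : 1 1 1
SWAP    : 1 1 1
DUP     : 1 1 1 1
DUP     : 1 1 1 1 1
DIV     : 1 1 1 1
STORE 0 : 1 1 1
SUB     : 1 0
POP     : 1
NEG     : -1
PUSH 1  : -1 1
NEG     : -1 -1
STORE 2 : -1
PUSH -7 : -1 -7
NEG     : -1 7
DUP     : -1 7 7
ROT     : 7 7 -1
SUB     : 7 8

1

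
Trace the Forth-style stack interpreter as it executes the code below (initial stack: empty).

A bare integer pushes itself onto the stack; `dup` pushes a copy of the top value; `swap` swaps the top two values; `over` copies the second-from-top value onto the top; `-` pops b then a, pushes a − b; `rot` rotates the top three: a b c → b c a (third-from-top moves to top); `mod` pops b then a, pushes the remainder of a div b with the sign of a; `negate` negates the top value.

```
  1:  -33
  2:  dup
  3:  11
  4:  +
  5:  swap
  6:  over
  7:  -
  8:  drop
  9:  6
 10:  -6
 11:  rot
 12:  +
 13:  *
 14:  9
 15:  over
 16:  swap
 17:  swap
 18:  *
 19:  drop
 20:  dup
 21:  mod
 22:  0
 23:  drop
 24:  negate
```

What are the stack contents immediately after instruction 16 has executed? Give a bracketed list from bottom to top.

[-168, -168, 9]

-33  : -33
dup  : -33 -33
11   : -33 -33 11
+    : -33 -22
swap : -22 -33
over : -22 -33 -22
-    : -22 -11
drop : -22
6    : -22 6
-6   : -22 6 -6
rot  : 6 -6 -22
+    : 6 -28
*    : -168
9    : -168 9
over : -168 9 -168
swap : -168 -168 9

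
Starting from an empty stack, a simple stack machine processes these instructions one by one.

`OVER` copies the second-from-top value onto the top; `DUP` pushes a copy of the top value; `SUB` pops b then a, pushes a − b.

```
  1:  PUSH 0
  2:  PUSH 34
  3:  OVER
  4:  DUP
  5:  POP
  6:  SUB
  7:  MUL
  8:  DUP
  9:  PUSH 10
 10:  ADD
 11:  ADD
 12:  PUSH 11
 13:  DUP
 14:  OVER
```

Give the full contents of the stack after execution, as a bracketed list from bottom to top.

[10, 11, 11, 11]

PUSH 0  → [0]
PUSH 34 → [0, 34]
OVER    → [0, 34, 0]
DUP     → [0, 34, 0, 0]
POP     → [0, 34, 0]
SUB     → [0, 34]
MUL     → [0]
DUP     → [0, 0]
PUSH 10 → [0, 0, 10]
ADD     → [0, 10]
ADD     → [10]
PUSH 11 → [10, 11]
DUP     → [10, 11, 11]
OVER    → [10, 11, 11, 11]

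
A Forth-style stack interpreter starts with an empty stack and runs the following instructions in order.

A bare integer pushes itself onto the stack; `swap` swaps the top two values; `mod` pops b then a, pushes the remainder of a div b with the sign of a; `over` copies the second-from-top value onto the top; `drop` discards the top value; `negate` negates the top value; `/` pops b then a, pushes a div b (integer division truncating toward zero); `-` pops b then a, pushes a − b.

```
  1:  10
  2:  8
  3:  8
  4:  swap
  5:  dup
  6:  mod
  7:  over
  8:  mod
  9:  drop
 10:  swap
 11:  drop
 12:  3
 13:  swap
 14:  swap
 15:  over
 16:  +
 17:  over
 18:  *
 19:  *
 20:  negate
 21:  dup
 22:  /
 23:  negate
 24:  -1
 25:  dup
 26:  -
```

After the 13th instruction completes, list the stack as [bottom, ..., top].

10   → [10]
8    → [10, 8]
8    → [10, 8, 8]
swap → [10, 8, 8]
dup  → [10, 8, 8, 8]
mod  → [10, 8, 0]
over → [10, 8, 0, 8]
mod  → [10, 8, 0]
drop → [10, 8]
swap → [8, 10]
drop → [8]
3    → [8, 3]
swap → [3, 8]

[3, 8]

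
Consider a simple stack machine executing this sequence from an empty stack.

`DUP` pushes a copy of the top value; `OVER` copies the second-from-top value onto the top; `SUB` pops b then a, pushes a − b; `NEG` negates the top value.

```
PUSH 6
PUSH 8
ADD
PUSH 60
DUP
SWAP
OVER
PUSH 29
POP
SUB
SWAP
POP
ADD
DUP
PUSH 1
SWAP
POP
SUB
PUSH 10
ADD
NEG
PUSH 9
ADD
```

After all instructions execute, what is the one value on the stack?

PUSH 6  → [6]
PUSH 8  → [6, 8]
ADD     → [14]
PUSH 60 → [14, 60]
DUP     → [14, 60, 60]
SWAP    → [14, 60, 60]
OVER    → [14, 60, 60, 60]
PUSH 29 → [14, 60, 60, 60, 29]
POP     → [14, 60, 60, 60]
SUB     → [14, 60, 0]
SWAP    → [14, 0, 60]
POP     → [14, 0]
ADD     → [14]
DUP     → [14, 14]
PUSH 1  → [14, 14, 1]
SWAP    → [14, 1, 14]
POP     → [14, 1]
SUB     → [13]
PUSH 10 → [13, 10]
ADD     → [23]
NEG     → [-23]
PUSH 9  → [-23, 9]
ADD     → [-14]

-14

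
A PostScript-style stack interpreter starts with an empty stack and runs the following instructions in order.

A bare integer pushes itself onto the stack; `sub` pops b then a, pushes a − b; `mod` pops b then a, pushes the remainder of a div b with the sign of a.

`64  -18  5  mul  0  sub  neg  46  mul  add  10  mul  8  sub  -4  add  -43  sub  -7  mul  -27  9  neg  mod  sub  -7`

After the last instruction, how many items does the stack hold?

2

64  -> [64]
-18 -> [64, -18]
5   -> [64, -18, 5]
mul -> [64, -90]
0   -> [64, -90, 0]
sub -> [64, -90]
neg -> [64, 90]
46  -> [64, 90, 46]
mul -> [64, 4140]
add -> [4204]
10  -> [4204, 10]
mul -> [42040]
8   -> [42040, 8]
sub -> [42032]
-4  -> [42032, -4]
add -> [42028]
-43 -> [42028, -43]
sub -> [42071]
-7  -> [42071, -7]
mul -> [-294497]
-27 -> [-294497, -27]
9   -> [-294497, -27, 9]
neg -> [-294497, -27, -9]
mod -> [-294497, 0]
sub -> [-294497]
-7  -> [-294497, -7]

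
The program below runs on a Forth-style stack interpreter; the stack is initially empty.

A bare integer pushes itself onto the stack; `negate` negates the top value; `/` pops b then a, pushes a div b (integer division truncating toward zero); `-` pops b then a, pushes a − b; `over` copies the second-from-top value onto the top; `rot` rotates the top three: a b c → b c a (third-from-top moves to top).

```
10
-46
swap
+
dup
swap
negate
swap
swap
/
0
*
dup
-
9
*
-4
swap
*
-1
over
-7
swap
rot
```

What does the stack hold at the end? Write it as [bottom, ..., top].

10     -> 10
-46    -> 10 -46
swap   -> -46 10
+      -> -36
dup    -> -36 -36
swap   -> -36 -36
negate -> -36 36
swap   -> 36 -36
swap   -> -36 36
/      -> -1
0      -> -1 0
*      -> 0
dup    -> 0 0
-      -> 0
9      -> 0 9
*      -> 0
-4     -> 0 -4
swap   -> -4 0
*      -> 0
-1     -> 0 -1
over   -> 0 -1 0
-7     -> 0 -1 0 -7
swap   -> 0 -1 -7 0
rot    -> 0 -7 0 -1

[0, -7, 0, -1]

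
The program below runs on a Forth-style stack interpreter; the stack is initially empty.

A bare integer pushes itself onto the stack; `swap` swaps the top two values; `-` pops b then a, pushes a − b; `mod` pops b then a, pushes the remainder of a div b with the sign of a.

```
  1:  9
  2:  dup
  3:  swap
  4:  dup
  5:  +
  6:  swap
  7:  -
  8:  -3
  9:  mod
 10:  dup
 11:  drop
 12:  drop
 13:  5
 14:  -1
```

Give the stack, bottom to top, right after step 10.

9     9
dup   9 9
swap  9 9
dup   9 9 9
+     9 18
swap  18 9
-     9
-3    9 -3
mod   0
dup   0 0

[0, 0]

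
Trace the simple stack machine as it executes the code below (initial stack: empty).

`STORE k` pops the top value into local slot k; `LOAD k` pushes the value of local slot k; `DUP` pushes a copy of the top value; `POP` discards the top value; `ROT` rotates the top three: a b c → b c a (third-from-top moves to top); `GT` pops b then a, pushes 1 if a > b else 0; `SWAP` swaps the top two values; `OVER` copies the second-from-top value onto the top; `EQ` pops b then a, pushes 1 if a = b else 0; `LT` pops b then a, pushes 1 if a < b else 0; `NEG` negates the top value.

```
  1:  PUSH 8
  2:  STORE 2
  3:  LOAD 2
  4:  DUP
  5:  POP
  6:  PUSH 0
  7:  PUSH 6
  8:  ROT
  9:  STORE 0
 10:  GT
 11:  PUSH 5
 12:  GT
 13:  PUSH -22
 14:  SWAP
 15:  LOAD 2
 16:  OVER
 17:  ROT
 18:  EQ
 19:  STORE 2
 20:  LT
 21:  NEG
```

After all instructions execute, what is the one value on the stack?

PUSH 8   : 8
STORE 2  : (empty)
LOAD 2   : 8
DUP      : 8 8
POP      : 8
PUSH 0   : 8 0
PUSH 6   : 8 0 6
ROT      : 0 6 8
STORE 0  : 0 6
GT       : 0
PUSH 5   : 0 5
GT       : 0
PUSH -22 : 0 -22
SWAP     : -22 0
LOAD 2   : -22 0 8
OVER     : -22 0 8 0
ROT      : -22 8 0 0
EQ       : -22 8 1
STORE 2  : -22 8
LT       : 1
NEG      : -1

-1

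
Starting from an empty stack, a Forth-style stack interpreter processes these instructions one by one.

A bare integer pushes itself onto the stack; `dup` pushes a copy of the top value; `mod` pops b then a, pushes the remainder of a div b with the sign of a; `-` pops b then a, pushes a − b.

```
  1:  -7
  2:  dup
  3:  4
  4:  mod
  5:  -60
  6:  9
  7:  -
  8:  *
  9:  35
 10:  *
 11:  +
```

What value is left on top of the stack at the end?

-7  → [-7]
dup → [-7, -7]
4   → [-7, -7, 4]
mod → [-7, -3]
-60 → [-7, -3, -60]
9   → [-7, -3, -60, 9]
-   → [-7, -3, -69]
*   → [-7, 207]
35  → [-7, 207, 35]
*   → [-7, 7245]
+   → [7238]

7238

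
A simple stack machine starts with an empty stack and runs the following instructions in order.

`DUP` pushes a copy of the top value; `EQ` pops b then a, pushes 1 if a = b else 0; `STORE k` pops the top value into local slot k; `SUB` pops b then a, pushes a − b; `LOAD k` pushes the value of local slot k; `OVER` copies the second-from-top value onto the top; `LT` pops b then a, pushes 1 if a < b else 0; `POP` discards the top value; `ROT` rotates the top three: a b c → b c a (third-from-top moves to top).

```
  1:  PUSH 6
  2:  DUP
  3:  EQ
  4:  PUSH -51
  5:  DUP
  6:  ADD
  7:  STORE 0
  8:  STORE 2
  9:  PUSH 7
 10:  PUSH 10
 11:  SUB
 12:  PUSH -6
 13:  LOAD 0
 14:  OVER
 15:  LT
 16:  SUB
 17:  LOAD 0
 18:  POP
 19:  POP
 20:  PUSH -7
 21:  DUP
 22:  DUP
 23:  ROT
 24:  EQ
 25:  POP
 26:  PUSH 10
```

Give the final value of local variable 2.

1

PUSH 6   → 6
DUP      → 6 6
EQ       → 1
PUSH -51 → 1 -51
DUP      → 1 -51 -51
ADD      → 1 -102
STORE 0  → 1
STORE 2  → (empty)
PUSH 7   → 7
PUSH 10  → 7 10
SUB      → -3
PUSH -6  → -3 -6
LOAD 0   → -3 -6 -102
OVER     → -3 -6 -102 -6
LT       → -3 -6 1
SUB      → -3 -7
LOAD 0   → -3 -7 -102
POP      → -3 -7
POP      → -3
PUSH -7  → -3 -7
DUP      → -3 -7 -7
DUP      → -3 -7 -7 -7
ROT      → -3 -7 -7 -7
EQ       → -3 -7 1
POP      → -3 -7
PUSH 10  → -3 -7 10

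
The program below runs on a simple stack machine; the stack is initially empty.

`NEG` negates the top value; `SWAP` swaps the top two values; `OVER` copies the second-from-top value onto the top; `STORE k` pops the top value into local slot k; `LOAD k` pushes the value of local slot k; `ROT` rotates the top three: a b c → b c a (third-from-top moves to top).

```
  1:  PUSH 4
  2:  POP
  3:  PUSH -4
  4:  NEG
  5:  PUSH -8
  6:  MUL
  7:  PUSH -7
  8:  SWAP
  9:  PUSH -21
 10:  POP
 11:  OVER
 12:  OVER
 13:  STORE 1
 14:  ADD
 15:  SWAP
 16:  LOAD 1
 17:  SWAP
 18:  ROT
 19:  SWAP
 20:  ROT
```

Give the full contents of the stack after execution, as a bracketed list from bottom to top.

[-39, -7, -32]

PUSH 4    [4]
POP       []
PUSH -4   [-4]
NEG       [4]
PUSH -8   [4, -8]
MUL       [-32]
PUSH -7   [-32, -7]
SWAP      [-7, -32]
PUSH -21  [-7, -32, -21]
POP       [-7, -32]
OVER      [-7, -32, -7]
OVER      [-7, -32, -7, -32]
STORE 1   [-7, -32, -7]
ADD       [-7, -39]
SWAP      [-39, -7]
LOAD 1    [-39, -7, -32]
SWAP      [-39, -32, -7]
ROT       [-32, -7, -39]
SWAP      [-32, -39, -7]
ROT       [-39, -7, -32]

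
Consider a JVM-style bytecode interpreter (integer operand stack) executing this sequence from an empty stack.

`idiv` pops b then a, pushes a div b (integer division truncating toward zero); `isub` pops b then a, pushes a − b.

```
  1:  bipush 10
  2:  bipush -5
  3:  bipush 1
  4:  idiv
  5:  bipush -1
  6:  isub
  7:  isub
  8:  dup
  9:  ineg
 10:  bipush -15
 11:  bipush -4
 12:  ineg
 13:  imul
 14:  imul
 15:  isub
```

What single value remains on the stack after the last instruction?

-826

bipush 10  -> 10
bipush -5  -> 10 -5
bipush 1   -> 10 -5 1
idiv       -> 10 -5
bipush -1  -> 10 -5 -1
isub       -> 10 -4
isub       -> 14
dup        -> 14 14
ineg       -> 14 -14
bipush -15 -> 14 -14 -15
bipush -4  -> 14 -14 -15 -4
ineg       -> 14 -14 -15 4
imul       -> 14 -14 -60
imul       -> 14 840
isub       -> -826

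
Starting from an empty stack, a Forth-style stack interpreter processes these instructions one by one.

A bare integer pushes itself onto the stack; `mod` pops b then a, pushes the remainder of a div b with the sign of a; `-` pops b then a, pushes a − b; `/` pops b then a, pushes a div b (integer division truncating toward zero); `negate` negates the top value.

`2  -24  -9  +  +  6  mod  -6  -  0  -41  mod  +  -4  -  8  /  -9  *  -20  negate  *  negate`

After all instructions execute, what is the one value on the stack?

2      → 2
-24    → 2 -24
-9     → 2 -24 -9
+      → 2 -33
+      → -31
6      → -31 6
mod    → -1
-6     → -1 -6
-      → 5
0      → 5 0
-41    → 5 0 -41
mod    → 5 0
+      → 5
-4     → 5 -4
-      → 9
8      → 9 8
/      → 1
-9     → 1 -9
*      → -9
-20    → -9 -20
negate → -9 20
*      → -180
negate → 180

180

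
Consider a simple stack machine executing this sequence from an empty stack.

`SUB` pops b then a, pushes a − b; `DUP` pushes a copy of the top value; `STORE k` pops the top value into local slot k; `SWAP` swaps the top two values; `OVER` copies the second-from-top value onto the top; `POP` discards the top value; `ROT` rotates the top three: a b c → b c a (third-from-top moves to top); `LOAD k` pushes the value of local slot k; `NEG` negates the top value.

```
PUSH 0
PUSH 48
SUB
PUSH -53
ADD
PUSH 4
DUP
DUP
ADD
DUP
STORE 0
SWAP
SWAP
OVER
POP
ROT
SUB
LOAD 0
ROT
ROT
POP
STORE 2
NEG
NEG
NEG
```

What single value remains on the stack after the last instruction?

PUSH 0   : 0
PUSH 48  : 0 48
SUB      : -48
PUSH -53 : -48 -53
ADD      : -101
PUSH 4   : -101 4
DUP      : -101 4 4
DUP      : -101 4 4 4
ADD      : -101 4 8
DUP      : -101 4 8 8
STORE 0  : -101 4 8
SWAP     : -101 8 4
SWAP     : -101 4 8
OVER     : -101 4 8 4
POP      : -101 4 8
ROT      : 4 8 -101
SUB      : 4 109
LOAD 0   : 4 109 8
ROT      : 109 8 4
ROT      : 8 4 109
POP      : 8 4
STORE 2  : 8
NEG      : -8
NEG      : 8
NEG      : -8

-8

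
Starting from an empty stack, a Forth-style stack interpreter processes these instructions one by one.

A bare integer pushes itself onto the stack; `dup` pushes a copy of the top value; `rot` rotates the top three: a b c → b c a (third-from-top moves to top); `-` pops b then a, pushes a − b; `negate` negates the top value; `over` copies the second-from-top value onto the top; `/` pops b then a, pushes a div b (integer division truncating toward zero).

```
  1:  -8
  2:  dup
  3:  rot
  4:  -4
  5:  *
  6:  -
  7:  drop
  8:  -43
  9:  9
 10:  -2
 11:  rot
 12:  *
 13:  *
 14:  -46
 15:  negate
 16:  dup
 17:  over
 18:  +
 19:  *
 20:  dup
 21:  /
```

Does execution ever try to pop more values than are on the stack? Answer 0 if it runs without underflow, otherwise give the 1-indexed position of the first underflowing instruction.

3

-8  : [-8]
dup : [-8, -8]
rot  — needs 3 operands, stack has 2 → underflow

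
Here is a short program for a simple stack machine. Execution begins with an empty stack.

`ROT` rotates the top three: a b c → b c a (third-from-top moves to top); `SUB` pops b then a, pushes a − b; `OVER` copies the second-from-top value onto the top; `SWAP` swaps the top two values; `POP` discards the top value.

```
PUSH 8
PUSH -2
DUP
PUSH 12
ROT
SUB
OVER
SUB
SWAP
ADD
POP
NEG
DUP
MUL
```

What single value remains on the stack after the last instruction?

PUSH 8  → [8]
PUSH -2 → [8, -2]
DUP     → [8, -2, -2]
PUSH 12 → [8, -2, -2, 12]
ROT     → [8, -2, 12, -2]
SUB     → [8, -2, 14]
OVER    → [8, -2, 14, -2]
SUB     → [8, -2, 16]
SWAP    → [8, 16, -2]
ADD     → [8, 14]
POP     → [8]
NEG     → [-8]
DUP     → [-8, -8]
MUL     → [64]

64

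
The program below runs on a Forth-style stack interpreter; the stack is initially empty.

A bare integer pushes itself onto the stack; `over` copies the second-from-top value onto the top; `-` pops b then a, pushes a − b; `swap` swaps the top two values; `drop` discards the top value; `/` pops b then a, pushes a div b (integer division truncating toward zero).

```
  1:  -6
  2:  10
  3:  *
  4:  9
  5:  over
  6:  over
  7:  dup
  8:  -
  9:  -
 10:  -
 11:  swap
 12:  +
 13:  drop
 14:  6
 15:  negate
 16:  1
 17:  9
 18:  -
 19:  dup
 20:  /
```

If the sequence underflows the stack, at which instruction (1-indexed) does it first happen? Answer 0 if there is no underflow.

-6     -> [-6]
10     -> [-6, 10]
*      -> [-60]
9      -> [-60, 9]
over   -> [-60, 9, -60]
over   -> [-60, 9, -60, 9]
dup    -> [-60, 9, -60, 9, 9]
-      -> [-60, 9, -60, 0]
-      -> [-60, 9, -60]
-      -> [-60, 69]
swap   -> [69, -60]
+      -> [9]
drop   -> []
6      -> [6]
negate -> [-6]
1      -> [-6, 1]
9      -> [-6, 1, 9]
-      -> [-6, -8]
dup    -> [-6, -8, -8]
/      -> [-6, 1]

0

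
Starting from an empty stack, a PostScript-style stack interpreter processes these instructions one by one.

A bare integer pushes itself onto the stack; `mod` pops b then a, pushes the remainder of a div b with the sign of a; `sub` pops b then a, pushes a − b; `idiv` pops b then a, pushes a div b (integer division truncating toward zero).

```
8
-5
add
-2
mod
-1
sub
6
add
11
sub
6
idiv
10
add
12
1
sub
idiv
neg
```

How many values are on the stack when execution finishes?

8    -> 8
-5   -> 8 -5
add  -> 3
-2   -> 3 -2
mod  -> 1
-1   -> 1 -1
sub  -> 2
6    -> 2 6
add  -> 8
11   -> 8 11
sub  -> -3
6    -> -3 6
idiv -> 0
10   -> 0 10
add  -> 10
12   -> 10 12
1    -> 10 12 1
sub  -> 10 11
idiv -> 0
neg  -> 0

1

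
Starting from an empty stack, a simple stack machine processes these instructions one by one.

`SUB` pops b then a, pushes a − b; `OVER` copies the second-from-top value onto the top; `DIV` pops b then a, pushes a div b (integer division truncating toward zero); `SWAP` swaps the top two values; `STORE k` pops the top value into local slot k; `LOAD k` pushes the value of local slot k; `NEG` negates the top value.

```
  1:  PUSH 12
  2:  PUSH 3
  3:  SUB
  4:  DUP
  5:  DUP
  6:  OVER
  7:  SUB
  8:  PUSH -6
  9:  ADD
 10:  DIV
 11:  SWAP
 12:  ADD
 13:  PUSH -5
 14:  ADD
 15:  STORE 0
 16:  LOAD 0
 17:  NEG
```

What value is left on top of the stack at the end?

-3

PUSH 12 → [12]
PUSH 3  → [12, 3]
SUB     → [9]
DUP     → [9, 9]
DUP     → [9, 9, 9]
OVER    → [9, 9, 9, 9]
SUB     → [9, 9, 0]
PUSH -6 → [9, 9, 0, -6]
ADD     → [9, 9, -6]
DIV     → [9, -1]
SWAP    → [-1, 9]
ADD     → [8]
PUSH -5 → [8, -5]
ADD     → [3]
STORE 0 → []
LOAD 0  → [3]
NEG     → [-3]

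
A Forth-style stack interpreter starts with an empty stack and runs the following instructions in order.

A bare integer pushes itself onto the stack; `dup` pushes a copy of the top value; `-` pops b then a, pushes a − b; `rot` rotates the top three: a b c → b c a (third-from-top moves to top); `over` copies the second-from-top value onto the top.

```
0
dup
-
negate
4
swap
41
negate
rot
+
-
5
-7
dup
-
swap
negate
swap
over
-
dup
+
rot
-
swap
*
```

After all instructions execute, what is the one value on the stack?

135

0       [0]
dup     [0, 0]
-       [0]
negate  [0]
4       [0, 4]
swap    [4, 0]
41      [4, 0, 41]
negate  [4, 0, -41]
rot     [0, -41, 4]
+       [0, -37]
-       [37]
5       [37, 5]
-7      [37, 5, -7]
dup     [37, 5, -7, -7]
-       [37, 5, 0]
swap    [37, 0, 5]
negate  [37, 0, -5]
swap    [37, -5, 0]
over    [37, -5, 0, -5]
-       [37, -5, 5]
dup     [37, -5, 5, 5]
+       [37, -5, 10]
rot     [-5, 10, 37]
-       [-5, -27]
swap    [-27, -5]
*       [135]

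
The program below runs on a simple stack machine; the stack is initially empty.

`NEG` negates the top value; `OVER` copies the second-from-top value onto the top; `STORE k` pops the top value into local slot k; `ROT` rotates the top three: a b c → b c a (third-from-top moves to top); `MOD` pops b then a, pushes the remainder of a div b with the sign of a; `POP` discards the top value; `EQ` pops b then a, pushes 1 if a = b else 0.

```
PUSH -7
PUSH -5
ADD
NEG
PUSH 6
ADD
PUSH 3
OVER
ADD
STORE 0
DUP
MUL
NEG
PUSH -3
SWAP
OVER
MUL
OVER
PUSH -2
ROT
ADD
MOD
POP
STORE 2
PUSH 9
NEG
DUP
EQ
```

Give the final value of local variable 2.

-3

PUSH -7  -7
PUSH -5  -7 -5
ADD      -12
NEG      12
PUSH 6   12 6
ADD      18
PUSH 3   18 3
OVER     18 3 18
ADD      18 21
STORE 0  18
DUP      18 18
MUL      324
NEG      -324
PUSH -3  -324 -3
SWAP     -3 -324
OVER     -3 -324 -3
MUL      -3 972
OVER     -3 972 -3
PUSH -2  -3 972 -3 -2
ROT      -3 -3 -2 972
ADD      -3 -3 970
MOD      -3 -3
POP      -3
STORE 2  (empty)
PUSH 9   9
NEG      -9
DUP      -9 -9
EQ       1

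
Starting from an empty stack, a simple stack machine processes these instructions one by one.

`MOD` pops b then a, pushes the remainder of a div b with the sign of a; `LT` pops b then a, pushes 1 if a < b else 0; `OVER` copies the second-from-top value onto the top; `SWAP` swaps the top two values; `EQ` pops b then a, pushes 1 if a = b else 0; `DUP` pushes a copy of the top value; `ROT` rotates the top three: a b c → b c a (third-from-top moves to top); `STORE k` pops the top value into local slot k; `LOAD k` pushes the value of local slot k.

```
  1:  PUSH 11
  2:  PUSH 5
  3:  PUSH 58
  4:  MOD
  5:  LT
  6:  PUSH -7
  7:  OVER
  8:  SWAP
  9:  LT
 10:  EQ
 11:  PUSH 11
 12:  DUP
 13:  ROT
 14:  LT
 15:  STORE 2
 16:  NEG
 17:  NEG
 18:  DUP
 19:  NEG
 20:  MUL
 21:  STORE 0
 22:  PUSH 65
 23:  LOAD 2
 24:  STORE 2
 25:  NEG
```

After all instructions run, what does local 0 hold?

PUSH 11  [11]
PUSH 5   [11, 5]
PUSH 58  [11, 5, 58]
MOD      [11, 5]
LT       [0]
PUSH -7  [0, -7]
OVER     [0, -7, 0]
SWAP     [0, 0, -7]
LT       [0, 0]
EQ       [1]
PUSH 11  [1, 11]
DUP      [1, 11, 11]
ROT      [11, 11, 1]
LT       [11, 0]
STORE 2  [11]
NEG      [-11]
NEG      [11]
DUP      [11, 11]
NEG      [11, -11]
MUL      [-121]
STORE 0  []
PUSH 65  [65]
LOAD 2   [65, 0]
STORE 2  [65]
NEG      [-65]

-121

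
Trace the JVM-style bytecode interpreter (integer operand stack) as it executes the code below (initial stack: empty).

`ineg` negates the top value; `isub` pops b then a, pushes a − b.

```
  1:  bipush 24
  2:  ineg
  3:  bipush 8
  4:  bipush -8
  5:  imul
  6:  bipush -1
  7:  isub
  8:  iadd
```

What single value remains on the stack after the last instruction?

bipush 24 : 24
ineg      : -24
bipush 8  : -24 8
bipush -8 : -24 8 -8
imul      : -24 -64
bipush -1 : -24 -64 -1
isub      : -24 -63
iadd      : -87

-87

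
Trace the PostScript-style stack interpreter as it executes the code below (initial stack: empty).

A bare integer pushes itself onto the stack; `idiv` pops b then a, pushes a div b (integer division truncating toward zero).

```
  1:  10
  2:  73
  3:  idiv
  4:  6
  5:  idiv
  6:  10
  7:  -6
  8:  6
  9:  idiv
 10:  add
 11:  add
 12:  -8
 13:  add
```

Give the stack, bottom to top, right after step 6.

[0, 10]

10   -> [10]
73   -> [10, 73]
idiv -> [0]
6    -> [0, 6]
idiv -> [0]
10   -> [0, 10]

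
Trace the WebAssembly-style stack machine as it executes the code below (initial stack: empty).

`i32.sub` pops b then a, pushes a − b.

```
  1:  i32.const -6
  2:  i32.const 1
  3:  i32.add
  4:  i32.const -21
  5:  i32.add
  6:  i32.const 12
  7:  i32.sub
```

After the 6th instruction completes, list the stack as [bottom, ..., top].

i32.const -6  : -6
i32.const 1   : -6 1
i32.add       : -5
i32.const -21 : -5 -21
i32.add       : -26
i32.const 12  : -26 12

[-26, 12]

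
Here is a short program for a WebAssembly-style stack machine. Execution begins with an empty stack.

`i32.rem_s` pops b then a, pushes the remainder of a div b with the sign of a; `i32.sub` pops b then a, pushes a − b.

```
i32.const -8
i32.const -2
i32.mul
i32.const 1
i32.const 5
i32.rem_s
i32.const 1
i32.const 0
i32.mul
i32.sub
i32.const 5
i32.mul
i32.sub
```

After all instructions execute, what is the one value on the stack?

i32.const -8 : -8
i32.const -2 : -8 -2
i32.mul      : 16
i32.const 1  : 16 1
i32.const 5  : 16 1 5
i32.rem_s    : 16 1
i32.const 1  : 16 1 1
i32.const 0  : 16 1 1 0
i32.mul      : 16 1 0
i32.sub      : 16 1
i32.const 5  : 16 1 5
i32.mul      : 16 5
i32.sub      : 11

11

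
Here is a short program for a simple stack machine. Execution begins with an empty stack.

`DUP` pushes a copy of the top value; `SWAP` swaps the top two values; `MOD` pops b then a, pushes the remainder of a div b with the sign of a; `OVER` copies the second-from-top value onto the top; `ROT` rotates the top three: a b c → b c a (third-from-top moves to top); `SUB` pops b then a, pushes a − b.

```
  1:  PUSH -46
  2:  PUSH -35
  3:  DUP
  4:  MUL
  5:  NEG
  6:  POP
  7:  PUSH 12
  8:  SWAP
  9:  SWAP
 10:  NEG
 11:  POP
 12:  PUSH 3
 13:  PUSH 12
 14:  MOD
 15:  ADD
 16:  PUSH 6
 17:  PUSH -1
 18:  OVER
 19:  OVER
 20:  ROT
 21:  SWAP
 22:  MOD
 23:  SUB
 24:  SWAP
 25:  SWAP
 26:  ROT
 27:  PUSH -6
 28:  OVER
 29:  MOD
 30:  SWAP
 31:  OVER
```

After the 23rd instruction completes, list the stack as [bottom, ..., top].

[-43, 6, 6]

PUSH -46 -> [-46]
PUSH -35 -> [-46, -35]
DUP      -> [-46, -35, -35]
MUL      -> [-46, 1225]
NEG      -> [-46, -1225]
POP      -> [-46]
PUSH 12  -> [-46, 12]
SWAP     -> [12, -46]
SWAP     -> [-46, 12]
NEG      -> [-46, -12]
POP      -> [-46]
PUSH 3   -> [-46, 3]
PUSH 12  -> [-46, 3, 12]
MOD      -> [-46, 3]
ADD      -> [-43]
PUSH 6   -> [-43, 6]
PUSH -1  -> [-43, 6, -1]
OVER     -> [-43, 6, -1, 6]
OVER     -> [-43, 6, -1, 6, -1]
ROT      -> [-43, 6, 6, -1, -1]
SWAP     -> [-43, 6, 6, -1, -1]
MOD      -> [-43, 6, 6, 0]
SUB      -> [-43, 6, 6]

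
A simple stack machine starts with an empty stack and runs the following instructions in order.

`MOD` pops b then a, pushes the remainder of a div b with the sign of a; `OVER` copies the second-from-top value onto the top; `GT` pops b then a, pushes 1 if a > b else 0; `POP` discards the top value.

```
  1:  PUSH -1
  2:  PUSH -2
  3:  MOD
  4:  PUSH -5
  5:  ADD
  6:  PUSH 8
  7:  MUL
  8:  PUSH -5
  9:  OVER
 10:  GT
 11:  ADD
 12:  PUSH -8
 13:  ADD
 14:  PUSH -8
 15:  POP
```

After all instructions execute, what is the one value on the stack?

PUSH -1 → -1
PUSH -2 → -1 -2
MOD     → -1
PUSH -5 → -1 -5
ADD     → -6
PUSH 8  → -6 8
MUL     → -48
PUSH -5 → -48 -5
OVER    → -48 -5 -48
GT      → -48 1
ADD     → -47
PUSH -8 → -47 -8
ADD     → -55
PUSH -8 → -55 -8
POP     → -55

-55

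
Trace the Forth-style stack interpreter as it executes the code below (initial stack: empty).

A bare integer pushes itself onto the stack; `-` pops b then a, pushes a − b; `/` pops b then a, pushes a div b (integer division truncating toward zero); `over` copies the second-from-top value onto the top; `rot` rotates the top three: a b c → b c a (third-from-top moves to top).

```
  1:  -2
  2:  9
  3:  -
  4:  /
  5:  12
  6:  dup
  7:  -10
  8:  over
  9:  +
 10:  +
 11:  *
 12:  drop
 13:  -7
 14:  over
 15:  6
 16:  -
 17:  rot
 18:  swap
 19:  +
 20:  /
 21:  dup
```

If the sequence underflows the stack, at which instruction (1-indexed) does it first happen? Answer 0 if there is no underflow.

4

-2 : -2
9  : -2 9
-  : -11
/  — needs 2 operands, stack has 1 → underflow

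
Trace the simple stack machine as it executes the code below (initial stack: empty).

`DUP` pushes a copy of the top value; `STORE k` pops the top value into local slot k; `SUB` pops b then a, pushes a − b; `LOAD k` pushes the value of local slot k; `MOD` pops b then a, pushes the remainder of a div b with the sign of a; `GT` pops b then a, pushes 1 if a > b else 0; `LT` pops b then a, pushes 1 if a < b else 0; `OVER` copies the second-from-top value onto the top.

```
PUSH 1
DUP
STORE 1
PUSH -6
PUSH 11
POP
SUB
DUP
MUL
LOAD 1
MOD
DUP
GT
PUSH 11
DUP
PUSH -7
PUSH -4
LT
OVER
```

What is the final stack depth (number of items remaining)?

5

PUSH 1  → 1
DUP     → 1 1
STORE 1 → 1
PUSH -6 → 1 -6
PUSH 11 → 1 -6 11
POP     → 1 -6
SUB     → 7
DUP     → 7 7
MUL     → 49
LOAD 1  → 49 1
MOD     → 0
DUP     → 0 0
GT      → 0
PUSH 11 → 0 11
DUP     → 0 11 11
PUSH -7 → 0 11 11 -7
PUSH -4 → 0 11 11 -7 -4
LT      → 0 11 11 1
OVER    → 0 11 11 1 11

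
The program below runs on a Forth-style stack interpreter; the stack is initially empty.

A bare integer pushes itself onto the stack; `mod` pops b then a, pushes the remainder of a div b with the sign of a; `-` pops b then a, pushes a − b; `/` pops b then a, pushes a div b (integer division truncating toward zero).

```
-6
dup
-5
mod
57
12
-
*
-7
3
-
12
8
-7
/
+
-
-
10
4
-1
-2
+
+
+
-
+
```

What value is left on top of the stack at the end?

-6  : -6
dup : -6 -6
-5  : -6 -6 -5
mod : -6 -1
57  : -6 -1 57
12  : -6 -1 57 12
-   : -6 -1 45
*   : -6 -45
-7  : -6 -45 -7
3   : -6 -45 -7 3
-   : -6 -45 -10
12  : -6 -45 -10 12
8   : -6 -45 -10 12 8
-7  : -6 -45 -10 12 8 -7
/   : -6 -45 -10 12 -1
+   : -6 -45 -10 11
-   : -6 -45 -21
-   : -6 -24
10  : -6 -24 10
4   : -6 -24 10 4
-1  : -6 -24 10 4 -1
-2  : -6 -24 10 4 -1 -2
+   : -6 -24 10 4 -3
+   : -6 -24 10 1
+   : -6 -24 11
-   : -6 -35
+   : -41

-41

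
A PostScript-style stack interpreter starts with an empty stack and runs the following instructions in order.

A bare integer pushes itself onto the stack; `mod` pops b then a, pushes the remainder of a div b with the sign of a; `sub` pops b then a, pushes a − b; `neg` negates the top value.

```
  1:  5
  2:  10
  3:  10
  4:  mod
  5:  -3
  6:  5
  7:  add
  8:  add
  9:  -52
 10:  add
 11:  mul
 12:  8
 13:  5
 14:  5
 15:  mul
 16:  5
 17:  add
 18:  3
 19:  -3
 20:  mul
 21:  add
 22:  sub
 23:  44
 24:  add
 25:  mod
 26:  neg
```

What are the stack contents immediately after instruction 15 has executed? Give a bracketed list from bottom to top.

[-250, 8, 25]

5   : [5]
10  : [5, 10]
10  : [5, 10, 10]
mod : [5, 0]
-3  : [5, 0, -3]
5   : [5, 0, -3, 5]
add : [5, 0, 2]
add : [5, 2]
-52 : [5, 2, -52]
add : [5, -50]
mul : [-250]
8   : [-250, 8]
5   : [-250, 8, 5]
5   : [-250, 8, 5, 5]
mul : [-250, 8, 25]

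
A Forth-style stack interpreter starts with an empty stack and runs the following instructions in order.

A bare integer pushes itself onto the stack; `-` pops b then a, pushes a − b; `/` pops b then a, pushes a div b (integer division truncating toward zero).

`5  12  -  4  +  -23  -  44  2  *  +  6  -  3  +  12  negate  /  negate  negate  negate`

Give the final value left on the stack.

8

5       5
12      5 12
-       -7
4       -7 4
+       -3
-23     -3 -23
-       20
44      20 44
2       20 44 2
*       20 88
+       108
6       108 6
-       102
3       102 3
+       105
12      105 12
negate  105 -12
/       -8
negate  8
negate  -8
negate  8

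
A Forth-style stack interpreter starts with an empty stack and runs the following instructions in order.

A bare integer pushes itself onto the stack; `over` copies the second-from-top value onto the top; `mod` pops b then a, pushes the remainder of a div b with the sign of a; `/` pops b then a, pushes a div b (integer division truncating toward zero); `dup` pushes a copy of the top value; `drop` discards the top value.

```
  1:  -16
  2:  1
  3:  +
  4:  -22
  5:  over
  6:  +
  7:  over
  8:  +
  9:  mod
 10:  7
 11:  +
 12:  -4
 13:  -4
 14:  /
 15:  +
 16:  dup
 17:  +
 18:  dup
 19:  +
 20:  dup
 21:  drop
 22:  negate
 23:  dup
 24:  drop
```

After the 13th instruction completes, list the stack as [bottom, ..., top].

-16   [-16]
1     [-16, 1]
+     [-15]
-22   [-15, -22]
over  [-15, -22, -15]
+     [-15, -37]
over  [-15, -37, -15]
+     [-15, -52]
mod   [-15]
7     [-15, 7]
+     [-8]
-4    [-8, -4]
-4    [-8, -4, -4]

[-8, -4, -4]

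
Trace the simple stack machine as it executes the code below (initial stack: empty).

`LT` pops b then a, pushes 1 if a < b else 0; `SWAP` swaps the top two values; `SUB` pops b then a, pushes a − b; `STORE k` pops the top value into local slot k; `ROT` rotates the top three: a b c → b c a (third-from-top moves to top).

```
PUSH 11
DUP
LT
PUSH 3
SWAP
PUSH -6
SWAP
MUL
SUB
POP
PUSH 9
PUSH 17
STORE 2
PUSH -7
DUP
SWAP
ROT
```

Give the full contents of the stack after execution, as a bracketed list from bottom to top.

[-7, -7, 9]

PUSH 11  11
DUP      11 11
LT       0
PUSH 3   0 3
SWAP     3 0
PUSH -6  3 0 -6
SWAP     3 -6 0
MUL      3 0
SUB      3
POP      (empty)
PUSH 9   9
PUSH 17  9 17
STORE 2  9
PUSH -7  9 -7
DUP      9 -7 -7
SWAP     9 -7 -7
ROT      -7 -7 9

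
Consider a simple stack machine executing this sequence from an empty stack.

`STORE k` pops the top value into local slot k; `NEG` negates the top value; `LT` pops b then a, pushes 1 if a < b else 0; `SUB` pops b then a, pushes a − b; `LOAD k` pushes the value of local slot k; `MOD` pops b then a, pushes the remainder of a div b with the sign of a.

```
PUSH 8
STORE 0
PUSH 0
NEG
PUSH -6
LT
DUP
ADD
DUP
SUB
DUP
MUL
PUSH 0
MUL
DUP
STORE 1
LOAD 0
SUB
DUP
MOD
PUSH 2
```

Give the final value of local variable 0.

8

PUSH 8  -> 8
STORE 0 -> (empty)
PUSH 0  -> 0
NEG     -> 0
PUSH -6 -> 0 -6
LT      -> 0
DUP     -> 0 0
ADD     -> 0
DUP     -> 0 0
SUB     -> 0
DUP     -> 0 0
MUL     -> 0
PUSH 0  -> 0 0
MUL     -> 0
DUP     -> 0 0
STORE 1 -> 0
LOAD 0  -> 0 8
SUB     -> -8
DUP     -> -8 -8
MOD     -> 0
PUSH 2  -> 0 2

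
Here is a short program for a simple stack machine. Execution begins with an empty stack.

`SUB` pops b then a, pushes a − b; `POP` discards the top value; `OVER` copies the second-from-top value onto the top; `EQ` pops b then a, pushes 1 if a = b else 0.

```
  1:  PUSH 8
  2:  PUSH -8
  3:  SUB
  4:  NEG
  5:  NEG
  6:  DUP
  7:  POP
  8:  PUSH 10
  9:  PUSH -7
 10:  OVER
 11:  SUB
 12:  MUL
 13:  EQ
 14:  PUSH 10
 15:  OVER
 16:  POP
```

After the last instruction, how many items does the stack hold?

PUSH 8  → [8]
PUSH -8 → [8, -8]
SUB     → [16]
NEG     → [-16]
NEG     → [16]
DUP     → [16, 16]
POP     → [16]
PUSH 10 → [16, 10]
PUSH -7 → [16, 10, -7]
OVER    → [16, 10, -7, 10]
SUB     → [16, 10, -17]
MUL     → [16, -170]
EQ      → [0]
PUSH 10 → [0, 10]
OVER    → [0, 10, 0]
POP     → [0, 10]

2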